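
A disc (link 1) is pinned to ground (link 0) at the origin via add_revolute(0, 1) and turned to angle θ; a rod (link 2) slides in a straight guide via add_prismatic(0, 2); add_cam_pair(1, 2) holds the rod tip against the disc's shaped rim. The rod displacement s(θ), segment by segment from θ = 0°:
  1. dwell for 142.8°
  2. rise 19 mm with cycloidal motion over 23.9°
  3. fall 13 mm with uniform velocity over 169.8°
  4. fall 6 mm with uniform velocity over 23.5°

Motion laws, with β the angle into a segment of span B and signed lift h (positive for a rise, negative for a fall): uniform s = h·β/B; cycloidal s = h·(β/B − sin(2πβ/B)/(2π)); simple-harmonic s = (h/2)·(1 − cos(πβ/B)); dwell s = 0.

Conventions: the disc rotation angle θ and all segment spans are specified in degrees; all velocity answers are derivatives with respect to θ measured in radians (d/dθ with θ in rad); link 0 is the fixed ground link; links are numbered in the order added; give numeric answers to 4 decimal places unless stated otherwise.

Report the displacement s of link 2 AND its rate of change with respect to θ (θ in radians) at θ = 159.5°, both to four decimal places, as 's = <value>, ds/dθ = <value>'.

segment 1 (0° to 142.8°, dwell): s unchanged at 0.0000
θ = 159.5° falls in segment 2 (142.8° to 166.7°, cycloidal, h = 19): β = 159.5 − 142.8 = 16.7°, B = 23.9°; Δs = 19·(0.6987 − sin(2π·0.6987)/(2π)) = 16.1446; s = 0.0000 + 16.1446 = 16.1446
velocity in seg [142.8°–166.7°] (cycloidal), θ in radians: β = 16.7° = 0.2915 rad, B = 23.9° = 0.4171 rad; ds/dθ = (h/B)(1 − cos(2πβ/B)) = (19/0.4171)(1 − cos(2π·0.6987)) = 59.965558 mm/rad

s = 16.1446, ds/dθ = 59.9656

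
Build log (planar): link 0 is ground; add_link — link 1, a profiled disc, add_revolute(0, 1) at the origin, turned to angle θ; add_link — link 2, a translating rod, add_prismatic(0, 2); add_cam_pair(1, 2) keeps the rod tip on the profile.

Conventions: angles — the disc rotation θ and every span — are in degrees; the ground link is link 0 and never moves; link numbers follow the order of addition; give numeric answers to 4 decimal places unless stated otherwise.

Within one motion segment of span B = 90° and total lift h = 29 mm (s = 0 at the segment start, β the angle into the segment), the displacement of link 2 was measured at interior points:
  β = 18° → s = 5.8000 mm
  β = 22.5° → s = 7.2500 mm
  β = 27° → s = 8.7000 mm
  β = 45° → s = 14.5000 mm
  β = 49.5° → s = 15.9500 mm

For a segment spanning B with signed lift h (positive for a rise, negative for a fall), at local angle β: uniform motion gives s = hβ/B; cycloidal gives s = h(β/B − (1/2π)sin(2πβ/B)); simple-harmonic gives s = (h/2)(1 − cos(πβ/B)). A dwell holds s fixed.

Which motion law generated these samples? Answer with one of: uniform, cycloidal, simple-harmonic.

candidates at β/B = r: uniform s = h·r (linear in β); cycloidal s = h·(r − sin(2πr)/(2π)); simple-harmonic s = (h/2)(1 − cos(πr))
β=18°: printed 5.8000 | uniform 5.8000, cycloidal 1.4104, simple-harmonic 2.7693
β=22.5°: printed 7.2500 | uniform 7.2500, cycloidal 2.6345, simple-harmonic 4.2470
β=27°: printed 8.7000 | uniform 8.7000, cycloidal 4.3104, simple-harmonic 5.9771
β=45°: printed 14.5000 | uniform 14.5000, cycloidal 14.5000, simple-harmonic 14.5000
β=49.5°: printed 15.9500 | uniform 15.9500, cycloidal 17.3763, simple-harmonic 16.7683
only one law matches every sample → uniform

uniform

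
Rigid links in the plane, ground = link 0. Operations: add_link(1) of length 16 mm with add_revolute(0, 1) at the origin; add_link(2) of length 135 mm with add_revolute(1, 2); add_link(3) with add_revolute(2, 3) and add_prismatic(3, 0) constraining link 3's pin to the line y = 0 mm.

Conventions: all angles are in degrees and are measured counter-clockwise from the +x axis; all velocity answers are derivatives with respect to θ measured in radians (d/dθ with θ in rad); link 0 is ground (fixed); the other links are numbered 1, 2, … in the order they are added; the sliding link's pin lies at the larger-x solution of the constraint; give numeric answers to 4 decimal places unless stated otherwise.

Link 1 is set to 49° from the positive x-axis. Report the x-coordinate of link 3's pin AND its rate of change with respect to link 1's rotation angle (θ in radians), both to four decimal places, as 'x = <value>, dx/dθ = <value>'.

geometry: r = 16 mm, L = 135 mm, e = 0 mm
crank pin P = (r cos θ, r sin θ) = (10.496944, 12.075353)
h = r sin θ − e = 12.075353 − 0 = 12.075353
x = r cos θ + √(L² − h²) = 10.496944 + 134.458863 = 144.955807
dx/dθ = −r sin θ − h·r cos θ/√(L² − h²) (θ in radians; h = 12.075353) = -13.018053

x = 144.9558, dx/dθ = -13.0181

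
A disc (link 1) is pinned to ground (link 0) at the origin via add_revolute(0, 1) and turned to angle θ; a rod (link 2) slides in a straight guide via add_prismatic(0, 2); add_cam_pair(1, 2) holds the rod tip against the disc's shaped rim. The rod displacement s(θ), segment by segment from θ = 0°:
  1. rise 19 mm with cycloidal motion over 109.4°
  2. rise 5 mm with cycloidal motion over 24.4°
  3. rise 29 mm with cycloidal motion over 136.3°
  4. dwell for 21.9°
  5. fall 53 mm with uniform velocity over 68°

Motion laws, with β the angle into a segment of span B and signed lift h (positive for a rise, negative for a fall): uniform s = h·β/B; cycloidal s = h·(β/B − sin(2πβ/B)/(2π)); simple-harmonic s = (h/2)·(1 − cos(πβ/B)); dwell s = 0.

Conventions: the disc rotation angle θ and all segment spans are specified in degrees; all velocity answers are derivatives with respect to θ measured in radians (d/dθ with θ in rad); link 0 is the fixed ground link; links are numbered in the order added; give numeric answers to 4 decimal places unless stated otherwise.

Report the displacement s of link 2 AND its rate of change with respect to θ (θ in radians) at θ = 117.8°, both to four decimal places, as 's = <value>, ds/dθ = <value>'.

segment 1 (0° to 109.4°, cycloidal, h = 19) is passed completely: s = 0.0000 + (19) = 19.0000
θ = 117.8° falls in segment 2 (109.4° to 133.8°, cycloidal, h = 5): β = 117.8 − 109.4 = 8.4°, B = 24.4°; Δs = 5·(0.3443 − sin(2π·0.3443)/(2π)) = 1.0611; s = 19.0000 + 1.0611 = 20.0611
velocity in seg [109.4°–133.8°] (cycloidal), θ in radians: β = 8.4° = 0.1466 rad, B = 24.4° = 0.4259 rad; ds/dθ = (h/B)(1 − cos(2πβ/B)) = (5/0.4259)(1 − cos(2π·0.3443)) = 18.295244 mm/rad

s = 20.0611, ds/dθ = 18.2952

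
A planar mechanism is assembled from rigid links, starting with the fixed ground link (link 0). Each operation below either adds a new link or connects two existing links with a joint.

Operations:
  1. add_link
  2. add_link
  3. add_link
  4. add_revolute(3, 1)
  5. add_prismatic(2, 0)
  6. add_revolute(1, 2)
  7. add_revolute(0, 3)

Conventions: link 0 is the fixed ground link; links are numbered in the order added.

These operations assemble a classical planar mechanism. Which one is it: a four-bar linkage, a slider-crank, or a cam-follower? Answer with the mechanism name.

links: 4 (incl. ground); joints: 3 revolute, 1 prismatic, 0 higher (cam) pair, forming one closed loop
4 links, 3 revolutes + 1 prismatic in one loop → slider-crank

slider-crank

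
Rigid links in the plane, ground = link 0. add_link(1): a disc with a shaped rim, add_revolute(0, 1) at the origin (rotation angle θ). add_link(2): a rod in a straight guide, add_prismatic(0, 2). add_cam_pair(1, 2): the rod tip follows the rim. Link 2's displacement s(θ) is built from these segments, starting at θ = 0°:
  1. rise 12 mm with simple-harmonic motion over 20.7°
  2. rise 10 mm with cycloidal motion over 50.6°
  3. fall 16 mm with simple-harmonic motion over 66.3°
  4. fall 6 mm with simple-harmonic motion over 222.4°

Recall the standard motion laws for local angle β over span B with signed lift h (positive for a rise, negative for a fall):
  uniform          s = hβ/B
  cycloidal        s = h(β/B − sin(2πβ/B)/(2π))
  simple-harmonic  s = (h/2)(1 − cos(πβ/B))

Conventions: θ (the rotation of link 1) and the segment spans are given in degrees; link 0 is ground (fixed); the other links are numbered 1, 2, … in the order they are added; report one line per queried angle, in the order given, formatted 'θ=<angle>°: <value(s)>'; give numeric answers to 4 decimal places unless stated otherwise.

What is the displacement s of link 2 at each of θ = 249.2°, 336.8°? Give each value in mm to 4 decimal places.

segment 1 (0° to 20.7°, simple-harmonic, h = 12) is passed completely: s = 0.0000 + (12) = 12.0000
segment 2 (20.7° to 71.3°, cycloidal, h = 10) is passed completely: s = 12.0000 + (10) = 22.0000
segment 3 (71.3° to 137.6°, simple-harmonic, h = -16) is passed completely: s = 22.0000 + (-16) = 6.0000
θ = 249.2° falls in segment 4 (137.6° to 360°, simple-harmonic, h = -6): β = 249.2 − 137.6 = 111.6°, B = 222.4°; Δs = -6/2·(1 − cos(π·0.5018)) = -3.0170; s = 6.0000 − 3.0170 = 2.9830
θ = 336.8° falls in segment 4 (137.6° to 360°, simple-harmonic, h = -6): β = 336.8 − 137.6 = 199.2°, B = 222.4°; Δs = -6/2·(1 − cos(π·0.8957)) = -5.8403; s = 6.0000 − 5.8403 = 0.1597

θ=249.2°: 2.9830
θ=336.8°: 0.1597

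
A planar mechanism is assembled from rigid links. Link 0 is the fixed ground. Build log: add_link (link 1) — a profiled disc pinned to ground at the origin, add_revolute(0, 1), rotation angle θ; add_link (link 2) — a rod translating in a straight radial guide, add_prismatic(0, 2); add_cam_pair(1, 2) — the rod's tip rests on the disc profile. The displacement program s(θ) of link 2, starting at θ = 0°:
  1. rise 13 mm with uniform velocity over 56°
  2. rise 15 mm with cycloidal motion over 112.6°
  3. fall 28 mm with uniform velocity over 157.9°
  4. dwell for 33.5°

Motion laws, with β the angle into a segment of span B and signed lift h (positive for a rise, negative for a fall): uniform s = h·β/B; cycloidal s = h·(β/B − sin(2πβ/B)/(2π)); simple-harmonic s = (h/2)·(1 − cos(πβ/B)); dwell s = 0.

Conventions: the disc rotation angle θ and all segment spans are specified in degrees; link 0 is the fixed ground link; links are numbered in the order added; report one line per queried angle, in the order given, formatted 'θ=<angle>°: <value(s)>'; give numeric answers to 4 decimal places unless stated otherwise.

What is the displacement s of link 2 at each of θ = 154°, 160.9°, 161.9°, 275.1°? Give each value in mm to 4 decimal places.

seg 1 [0°–56°] uniform, h=13: full span → s += 13 → s = 13.0000
seg 2 [56°–168.6°] cycloidal, h=15: θ=154° here. β=98, B=112.6. 15·(0.8703 − sin(2π·0.8703)/(2π)) = 14.7919 → s = 27.7919
seg 2 [56°–168.6°] cycloidal, h=15: θ=160.9° here. β=104.9, B=112.6. 15·(0.9316 − sin(2π·0.9316)/(2π)) = 14.9687 → s = 27.9687
seg 2 [56°–168.6°] cycloidal, h=15: θ=161.9° here. β=105.9, B=112.6. 15·(0.9405 − sin(2π·0.9405)/(2π)) = 14.9794 → s = 27.9794
seg 2 [56°–168.6°] cycloidal, h=15: full span → s += 15 → s = 28.0000
seg 3 [168.6°–326.5°] uniform, h=-28: θ=275.1° here. β=106.5, B=157.9. -28·106.5/157.9 = -18.8854 → s = 9.1146

θ=154°: 27.7919
θ=160.9°: 27.9687
θ=161.9°: 27.9794
θ=275.1°: 9.1146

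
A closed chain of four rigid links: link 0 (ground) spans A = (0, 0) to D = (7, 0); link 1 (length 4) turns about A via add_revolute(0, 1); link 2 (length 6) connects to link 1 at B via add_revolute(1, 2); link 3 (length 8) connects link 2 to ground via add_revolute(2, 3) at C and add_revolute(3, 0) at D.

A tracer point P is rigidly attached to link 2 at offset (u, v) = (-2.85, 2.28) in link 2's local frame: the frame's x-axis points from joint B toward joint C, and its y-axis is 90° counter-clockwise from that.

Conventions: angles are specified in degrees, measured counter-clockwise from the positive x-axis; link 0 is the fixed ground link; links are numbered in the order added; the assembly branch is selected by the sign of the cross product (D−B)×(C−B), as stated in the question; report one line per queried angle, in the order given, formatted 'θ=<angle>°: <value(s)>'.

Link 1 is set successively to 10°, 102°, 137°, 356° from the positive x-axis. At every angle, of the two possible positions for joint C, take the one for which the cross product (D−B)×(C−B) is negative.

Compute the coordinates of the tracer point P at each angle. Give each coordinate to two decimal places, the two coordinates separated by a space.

A=(0,0), D=(7.00,0)
θ=10°: B = A + 4.00·(cos10°, sin10°) = (3.9392, 0.6946)
θ=10°: |BD| = 3.1386
θ=10°: circle(B,6.00) ∩ circle(D,8.00): a=-2.8913, h=5.2574
θ=10°:   candidates: C₊=(2.2831,6.4615) cross=16.501; C₋=(-0.0439,-3.7926) cross=-16.501
θ=10°:   branch - wants cross < 0 → take C=(-0.0439,-3.7926) (cross=-16.501)
θ=10°: ex = (C−B)/|BC| = (-0.6639,-0.7479); ey = (0.7479,-0.6639)
θ=10°: P = B + -2.85·ex + 2.28·ey = (7.5363,1.3124)
θ=102°: B = A + 4.00·(cos102°, sin102°) = (-0.8316, 3.9126)
θ=102°: |BD| = 8.7546
θ=102°: circle(B,6.00) ∩ circle(D,8.00): a=2.7781, h=5.3181
θ=102°:   candidates: C₊=(4.0304,7.4284) cross=46.558; C₋=(-0.7231,-2.0864) cross=-46.558
θ=102°:   branch - wants cross < 0 → take C=(-0.7231,-2.0864) (cross=-46.558)
θ=102°: ex = (C−B)/|BC| = (0.0181,-0.9998); ey = (0.9998,0.0181)
θ=102°: P = B + -2.85·ex + 2.28·ey = (1.3964,6.8034)
θ=137°: B = A + 4.00·(cos137°, sin137°) = (-2.9254, 2.7280)
θ=137°: |BD| = 10.2935
θ=137°: circle(B,6.00) ∩ circle(D,8.00): a=3.7867, h=4.6542
θ=137°:   candidates: C₊=(1.9593,6.2122) cross=47.908; C₋=(-0.5076,-2.7633) cross=-47.908
θ=137°:   branch - wants cross < 0 → take C=(-0.5076,-2.7633) (cross=-47.908)
θ=137°: ex = (C−B)/|BC| = (0.4030,-0.9152); ey = (0.9152,0.4030)
θ=137°: P = B + -2.85·ex + 2.28·ey = (-1.9872,6.2551)
θ=356°: B = A + 4.00·(cos356°, sin356°) = (3.9903, -0.2790)
θ=356°: |BD| = 3.0227
θ=356°: circle(B,6.00) ∩ circle(D,8.00): a=-3.1204, h=5.1248
θ=356°:   candidates: C₊=(0.4101,4.5358) cross=15.490; C₋=(1.3563,-5.6700) cross=-15.490
θ=356°:   branch - wants cross < 0 → take C=(1.3563,-5.6700) (cross=-15.490)
θ=356°: ex = (C−B)/|BC| = (-0.4390,-0.8985); ey = (0.8985,-0.4390)
θ=356°: P = B + -2.85·ex + 2.28·ey = (7.2899,1.2808)

θ=10°: 7.54 1.31
θ=102°: 1.40 6.80
θ=137°: -1.99 6.26
θ=356°: 7.29 1.28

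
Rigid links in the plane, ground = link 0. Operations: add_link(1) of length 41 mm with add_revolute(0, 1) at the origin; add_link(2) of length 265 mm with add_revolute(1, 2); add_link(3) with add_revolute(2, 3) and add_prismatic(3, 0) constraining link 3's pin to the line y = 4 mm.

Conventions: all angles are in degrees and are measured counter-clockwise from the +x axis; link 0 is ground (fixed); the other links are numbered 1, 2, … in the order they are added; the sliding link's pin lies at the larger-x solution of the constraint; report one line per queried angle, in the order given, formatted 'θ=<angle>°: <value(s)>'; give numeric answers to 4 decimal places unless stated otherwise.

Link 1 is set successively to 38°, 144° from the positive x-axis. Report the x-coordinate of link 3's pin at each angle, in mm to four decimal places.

geometry: r = 41 mm, L = 265 mm, e = 4 mm
θ=38°: crank pin P = (r cos θ, r sin θ) = (32.308441, 25.242120)
θ=38°: h = r sin θ − e = 25.242120 − 4 = 21.242120
θ=38°: x = r cos θ + √(L² − h²) = 32.308441 + 264.147255 = 296.455696
θ=144°: crank pin P = (r cos θ, r sin θ) = (-33.169697, 24.099195)
θ=144°: h = r sin θ − e = 24.099195 − 4 = 20.099195
θ=144°: x = r cos θ + √(L² − h²) = -33.169697 + 264.236679 = 231.066982

θ=38°: 296.4557
θ=144°: 231.0670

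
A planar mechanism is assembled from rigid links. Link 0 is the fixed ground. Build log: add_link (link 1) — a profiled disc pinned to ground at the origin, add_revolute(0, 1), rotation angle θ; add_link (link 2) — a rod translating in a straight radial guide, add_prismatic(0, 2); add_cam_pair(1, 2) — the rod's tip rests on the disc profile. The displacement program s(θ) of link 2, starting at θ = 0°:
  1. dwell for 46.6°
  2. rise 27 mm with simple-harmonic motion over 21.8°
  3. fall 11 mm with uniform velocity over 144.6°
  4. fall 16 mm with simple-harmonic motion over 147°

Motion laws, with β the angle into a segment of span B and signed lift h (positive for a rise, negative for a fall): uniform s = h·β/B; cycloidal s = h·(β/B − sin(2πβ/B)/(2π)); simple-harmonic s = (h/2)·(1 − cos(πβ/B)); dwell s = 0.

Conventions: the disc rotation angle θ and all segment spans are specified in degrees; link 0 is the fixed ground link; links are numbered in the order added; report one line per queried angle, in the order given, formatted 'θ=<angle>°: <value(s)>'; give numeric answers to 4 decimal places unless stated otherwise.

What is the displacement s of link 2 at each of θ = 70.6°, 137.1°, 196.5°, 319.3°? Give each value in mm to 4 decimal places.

seg 1 [0°–46.6°] dwell: s stays 0.0000
seg 2 [46.6°–68.4°] simple-harmonic, h=27: full span → s += 27 → s = 27.0000
seg 3 [68.4°–213°] uniform, h=-11: θ=70.6° here. β=2.2, B=144.6. -11·2.2/144.6 = -0.1674 → s = 26.8326
seg 3 [68.4°–213°] uniform, h=-11: θ=137.1° here. β=68.7, B=144.6. -11·68.7/144.6 = -5.2261 → s = 21.7739
seg 3 [68.4°–213°] uniform, h=-11: θ=196.5° here. β=128.1, B=144.6. -11·128.1/144.6 = -9.7448 → s = 17.2552
seg 3 [68.4°–213°] uniform, h=-11: full span → s += -11 → s = 16.0000
seg 4 [213°–360°] simple-harmonic, h=-16: θ=319.3° here. β=106.3, B=147. -16/2·(1 − cos(π·0.7231)) = -13.1597 → s = 2.8403

θ=70.6°: 26.8326
θ=137.1°: 21.7739
θ=196.5°: 17.2552
θ=319.3°: 2.8403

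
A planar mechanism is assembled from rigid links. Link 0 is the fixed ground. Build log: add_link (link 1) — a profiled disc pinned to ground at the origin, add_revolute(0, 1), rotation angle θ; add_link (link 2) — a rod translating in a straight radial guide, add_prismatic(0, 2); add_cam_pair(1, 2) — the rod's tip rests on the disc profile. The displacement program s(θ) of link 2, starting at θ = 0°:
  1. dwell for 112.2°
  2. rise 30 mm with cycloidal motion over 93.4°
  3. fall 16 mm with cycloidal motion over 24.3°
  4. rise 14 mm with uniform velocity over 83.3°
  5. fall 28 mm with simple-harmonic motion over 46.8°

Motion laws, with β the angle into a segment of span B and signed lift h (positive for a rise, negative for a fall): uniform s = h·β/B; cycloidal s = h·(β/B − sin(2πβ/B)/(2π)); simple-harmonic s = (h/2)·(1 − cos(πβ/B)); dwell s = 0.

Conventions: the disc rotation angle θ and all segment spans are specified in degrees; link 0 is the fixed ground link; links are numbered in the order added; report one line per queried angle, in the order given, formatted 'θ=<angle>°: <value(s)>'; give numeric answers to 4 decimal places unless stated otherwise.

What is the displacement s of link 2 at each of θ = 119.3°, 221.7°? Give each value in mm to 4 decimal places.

seg 1 [0°–112.2°] dwell: s stays 0.0000
seg 2 [112.2°–205.6°] cycloidal, h=30: θ=119.3° here. β=7.1, B=93.4. 30·(0.0760 − sin(2π·0.0760)/(2π)) = 0.0857 → s = 0.0857
seg 2 [112.2°–205.6°] cycloidal, h=30: full span → s += 30 → s = 30.0000
seg 3 [205.6°–229.9°] cycloidal, h=-16: θ=221.7° here. β=16.1, B=24.3. -16·(0.6626 − sin(2π·0.6626)/(2π)) = -12.7725 → s = 17.2275

θ=119.3°: 0.0857
θ=221.7°: 17.2275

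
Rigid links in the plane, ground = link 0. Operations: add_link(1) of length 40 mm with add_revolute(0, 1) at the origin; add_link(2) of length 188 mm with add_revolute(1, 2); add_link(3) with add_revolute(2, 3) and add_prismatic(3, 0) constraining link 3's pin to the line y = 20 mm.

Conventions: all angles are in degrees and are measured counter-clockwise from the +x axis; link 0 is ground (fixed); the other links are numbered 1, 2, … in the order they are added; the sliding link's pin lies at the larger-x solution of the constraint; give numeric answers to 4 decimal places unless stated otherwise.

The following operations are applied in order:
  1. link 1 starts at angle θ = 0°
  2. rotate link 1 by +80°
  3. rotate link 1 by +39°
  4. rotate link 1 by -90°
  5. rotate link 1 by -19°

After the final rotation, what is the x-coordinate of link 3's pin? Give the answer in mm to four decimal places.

geometry: r = 40 mm, L = 188 mm, e = 20 mm; θ starts at 0°
rotate link 1 by +80°: θ ← 0° +80° = 80°
rotate link 1 by +39°: θ ← 80° +39° = 119°
rotate link 1 by -90°: θ ← 119° -90° = 29°
rotate link 1 by -19°: θ ← 29° -19° = 10°
crank pin P = (r cos θ, r sin θ) = (39.392310, 6.945927)
h = r sin θ − e = 6.945927 − 20 = -13.054073
x = r cos θ + √(L² − h²) = 39.392310 + 187.546237 = 226.938548

226.9385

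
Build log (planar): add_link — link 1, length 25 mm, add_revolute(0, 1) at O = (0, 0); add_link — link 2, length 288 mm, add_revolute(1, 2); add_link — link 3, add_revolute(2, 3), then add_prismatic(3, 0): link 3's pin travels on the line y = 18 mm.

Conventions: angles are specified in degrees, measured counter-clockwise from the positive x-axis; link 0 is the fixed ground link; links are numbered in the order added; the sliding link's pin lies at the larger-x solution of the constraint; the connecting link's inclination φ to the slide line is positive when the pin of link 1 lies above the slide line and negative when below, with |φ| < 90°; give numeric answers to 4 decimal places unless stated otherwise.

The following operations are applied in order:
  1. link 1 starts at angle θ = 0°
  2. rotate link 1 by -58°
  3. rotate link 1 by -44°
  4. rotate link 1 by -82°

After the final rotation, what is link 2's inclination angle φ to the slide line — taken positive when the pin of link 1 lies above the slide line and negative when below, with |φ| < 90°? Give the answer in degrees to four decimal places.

geometry: r = 25 mm, L = 288 mm, e = 18 mm; θ starts at 0°
rotate link 1 by -58°: θ ← 0° -58° = -58°
rotate link 1 by -44°: θ ← -58° -44° = -102°
rotate link 1 by -82°: θ ← -102° -82° = -184°
h = r sin θ − e = 1.743912 − 18 = -16.256088
sin φ = h / L = -16.256088 / 288 = -0.05644475
φ = arcsin(-0.05644475) = -3.235766°

-3.2358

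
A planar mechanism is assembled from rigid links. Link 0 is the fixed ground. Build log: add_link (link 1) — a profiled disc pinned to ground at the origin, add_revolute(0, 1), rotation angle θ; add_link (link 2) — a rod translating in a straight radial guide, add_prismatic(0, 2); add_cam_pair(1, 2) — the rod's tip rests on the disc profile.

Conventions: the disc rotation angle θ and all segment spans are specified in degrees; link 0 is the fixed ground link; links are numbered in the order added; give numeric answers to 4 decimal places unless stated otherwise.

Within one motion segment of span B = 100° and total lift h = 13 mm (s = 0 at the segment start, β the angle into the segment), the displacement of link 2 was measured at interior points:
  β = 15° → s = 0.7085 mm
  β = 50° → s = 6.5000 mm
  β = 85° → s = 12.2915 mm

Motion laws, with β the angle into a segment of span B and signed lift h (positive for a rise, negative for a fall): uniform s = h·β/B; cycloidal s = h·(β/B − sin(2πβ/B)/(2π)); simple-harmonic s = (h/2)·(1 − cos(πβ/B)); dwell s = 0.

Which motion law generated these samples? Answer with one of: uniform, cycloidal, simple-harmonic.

candidates at β/B = r: uniform s = h·r (linear in β); cycloidal s = h·(r − sin(2πr)/(2π)); simple-harmonic s = (h/2)(1 − cos(πr))
β=15°: printed 0.7085 | uniform 1.9500, cycloidal 0.2761, simple-harmonic 0.7085
β=50°: printed 6.5000 | uniform 6.5000, cycloidal 6.5000, simple-harmonic 6.5000
β=85°: printed 12.2915 | uniform 11.0500, cycloidal 12.7239, simple-harmonic 12.2915
only one law matches every sample → simple-harmonic

simple-harmonic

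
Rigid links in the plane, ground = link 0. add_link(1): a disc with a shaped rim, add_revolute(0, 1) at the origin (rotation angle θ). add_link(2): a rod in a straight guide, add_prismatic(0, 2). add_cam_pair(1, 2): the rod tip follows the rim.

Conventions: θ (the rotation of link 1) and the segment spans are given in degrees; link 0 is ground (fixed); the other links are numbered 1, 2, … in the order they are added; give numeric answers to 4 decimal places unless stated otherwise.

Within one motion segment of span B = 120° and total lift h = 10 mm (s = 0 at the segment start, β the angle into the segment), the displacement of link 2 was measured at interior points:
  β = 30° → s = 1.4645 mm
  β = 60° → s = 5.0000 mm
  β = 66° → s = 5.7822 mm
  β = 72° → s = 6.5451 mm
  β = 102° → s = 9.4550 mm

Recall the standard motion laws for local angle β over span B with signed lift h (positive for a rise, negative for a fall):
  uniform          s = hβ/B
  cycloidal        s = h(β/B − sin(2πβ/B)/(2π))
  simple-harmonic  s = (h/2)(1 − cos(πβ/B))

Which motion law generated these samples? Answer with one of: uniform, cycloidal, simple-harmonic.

candidates at β/B = r: uniform s = h·r (linear in β); cycloidal s = h·(r − sin(2πr)/(2π)); simple-harmonic s = (h/2)(1 − cos(πr))
β=30°: printed 1.4645 | uniform 2.5000, cycloidal 0.9085, simple-harmonic 1.4645
β=60°: printed 5.0000 | uniform 5.0000, cycloidal 5.0000, simple-harmonic 5.0000
β=66°: printed 5.7822 | uniform 5.5000, cycloidal 5.9918, simple-harmonic 5.7822
β=72°: printed 6.5451 | uniform 6.0000, cycloidal 6.9355, simple-harmonic 6.5451
β=102°: printed 9.4550 | uniform 8.5000, cycloidal 9.7876, simple-harmonic 9.4550
only one law matches every sample → simple-harmonic

simple-harmonic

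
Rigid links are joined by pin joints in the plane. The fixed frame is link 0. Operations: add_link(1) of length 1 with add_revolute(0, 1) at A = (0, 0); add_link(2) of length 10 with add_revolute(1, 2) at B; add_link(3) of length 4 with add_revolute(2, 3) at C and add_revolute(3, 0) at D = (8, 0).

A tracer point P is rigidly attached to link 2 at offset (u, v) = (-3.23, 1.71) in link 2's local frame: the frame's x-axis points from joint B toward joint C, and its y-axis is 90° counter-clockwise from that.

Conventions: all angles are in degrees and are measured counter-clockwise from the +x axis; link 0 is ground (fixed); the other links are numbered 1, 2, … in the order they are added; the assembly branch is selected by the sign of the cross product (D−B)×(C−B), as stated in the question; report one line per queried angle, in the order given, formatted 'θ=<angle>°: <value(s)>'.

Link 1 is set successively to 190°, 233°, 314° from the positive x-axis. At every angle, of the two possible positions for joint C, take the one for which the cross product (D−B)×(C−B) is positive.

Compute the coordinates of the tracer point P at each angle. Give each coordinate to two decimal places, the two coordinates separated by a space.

A=(0,0), D=(8.00,0)
θ=190°: B = A + 1.00·(cos190°, sin190°) = (-0.9848, -0.1736)
θ=190°: |BD| = 8.9865
θ=190°: circle(B,10.00) ∩ circle(D,4.00): a=9.1669, h=3.9959
θ=190°:   candidates: C₊=(8.1032,3.9987) cross=35.909; C₋=(8.2576,-3.9917) cross=-35.909
θ=190°:   branch + wants cross > 0 → take C=(8.1032,3.9987) (cross=35.909)
θ=190°: ex = (C−B)/|BC| = (0.9088,0.4172); ey = (-0.4172,0.9088)
θ=190°: P = B + -3.23·ex + 1.71·ey = (-4.6337,0.0327)
θ=233°: B = A + 1.00·(cos233°, sin233°) = (-0.6018, -0.7986)
θ=233°: |BD| = 8.6388
θ=233°: circle(B,10.00) ∩ circle(D,4.00): a=9.1812, h=3.9631
θ=233°:   candidates: C₊=(8.1737,3.9962) cross=34.236; C₋=(8.9064,-3.8959) cross=-34.236
θ=233°:   branch + wants cross > 0 → take C=(8.1737,3.9962) (cross=34.236)
θ=233°: ex = (C−B)/|BC| = (0.8775,0.4795); ey = (-0.4795,0.8775)
θ=233°: P = B + -3.23·ex + 1.71·ey = (-4.2562,-0.8468)
θ=314°: B = A + 1.00·(cos314°, sin314°) = (0.6947, -0.7193)
θ=314°: |BD| = 7.3407
θ=314°: circle(B,10.00) ∩ circle(D,4.00): a=9.3919, h=3.4340
θ=314°:   candidates: C₊=(9.7048,3.6185) cross=25.208; C₋=(10.3779,-3.2165) cross=-25.208
θ=314°:   branch + wants cross > 0 → take C=(9.7048,3.6185) (cross=25.208)
θ=314°: ex = (C−B)/|BC| = (0.9010,0.4338); ey = (-0.4338,0.9010)
θ=314°: P = B + -3.23·ex + 1.71·ey = (-2.9574,-0.5797)

θ=190°: -4.63 0.03
θ=233°: -4.26 -0.85
θ=314°: -2.96 -0.58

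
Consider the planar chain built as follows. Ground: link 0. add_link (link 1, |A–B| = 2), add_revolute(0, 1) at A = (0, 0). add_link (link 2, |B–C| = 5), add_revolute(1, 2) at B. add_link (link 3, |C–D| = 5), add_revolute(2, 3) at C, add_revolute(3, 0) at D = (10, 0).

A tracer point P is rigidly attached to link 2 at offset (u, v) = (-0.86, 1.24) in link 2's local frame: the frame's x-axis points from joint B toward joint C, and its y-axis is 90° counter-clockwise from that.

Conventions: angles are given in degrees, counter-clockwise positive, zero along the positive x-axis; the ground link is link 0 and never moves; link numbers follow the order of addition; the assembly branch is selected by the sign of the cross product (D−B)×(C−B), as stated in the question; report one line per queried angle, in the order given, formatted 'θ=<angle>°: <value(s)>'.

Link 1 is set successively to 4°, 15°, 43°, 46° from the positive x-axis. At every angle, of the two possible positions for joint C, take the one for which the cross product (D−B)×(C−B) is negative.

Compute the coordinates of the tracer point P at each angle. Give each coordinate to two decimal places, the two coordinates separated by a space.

A=(0,0), D=(10.00,0)
θ=4°: B = A + 2.00·(cos4°, sin4°) = (1.9951, 0.1395)
θ=4°: |BD| = 8.0061
θ=4°: circle(B,5.00) ∩ circle(D,5.00): a=4.0030, h=2.9959
θ=4°:   candidates: C₊=(6.0498,3.0652) cross=23.986; C₋=(5.9454,-2.9257) cross=-23.986
θ=4°:   branch - wants cross < 0 → take C=(5.9454,-2.9257) (cross=-23.986)
θ=4°: ex = (C−B)/|BC| = (0.7900,-0.6130); ey = (0.6130,0.7900)
θ=4°: P = B + -0.86·ex + 1.24·ey = (2.0759,1.6464)
θ=15°: B = A + 2.00·(cos15°, sin15°) = (1.9319, 0.5176)
θ=15°: |BD| = 8.0847
θ=15°: circle(B,5.00) ∩ circle(D,5.00): a=4.0424, h=2.9427
θ=15°:   candidates: C₊=(6.1543,3.1954) cross=23.791; C₋=(5.7775,-2.6778) cross=-23.791
θ=15°:   branch - wants cross < 0 → take C=(5.7775,-2.6778) (cross=-23.791)
θ=15°: ex = (C−B)/|BC| = (0.7691,-0.6391); ey = (0.6391,0.7691)
θ=15°: P = B + -0.86·ex + 1.24·ey = (2.0629,2.0210)
θ=43°: B = A + 2.00·(cos43°, sin43°) = (1.4627, 1.3640)
θ=43°: |BD| = 8.6456
θ=43°: circle(B,5.00) ∩ circle(D,5.00): a=4.3228, h=2.5127
θ=43°:   candidates: C₊=(6.1278,3.1632) cross=21.724; C₋=(5.3349,-1.7992) cross=-21.724
θ=43°:   branch - wants cross < 0 → take C=(5.3349,-1.7992) (cross=-21.724)
θ=43°: ex = (C−B)/|BC| = (0.7744,-0.6326); ey = (0.6326,0.7744)
θ=43°: P = B + -0.86·ex + 1.24·ey = (1.5812,2.8684)
θ=46°: B = A + 2.00·(cos46°, sin46°) = (1.3893, 1.4387)
θ=46°: |BD| = 8.7300
θ=46°: circle(B,5.00) ∩ circle(D,5.00): a=4.3650, h=2.4386
θ=46°:   candidates: C₊=(6.0965,3.1246) cross=21.289; C₋=(5.2928,-1.6859) cross=-21.289
θ=46°:   branch - wants cross < 0 → take C=(5.2928,-1.6859) (cross=-21.289)
θ=46°: ex = (C−B)/|BC| = (0.7807,-0.6249); ey = (0.6249,0.7807)
θ=46°: P = B + -0.86·ex + 1.24·ey = (1.4928,2.9442)

θ=4°: 2.08 1.65
θ=15°: 2.06 2.02
θ=43°: 1.58 2.87
θ=46°: 1.49 2.94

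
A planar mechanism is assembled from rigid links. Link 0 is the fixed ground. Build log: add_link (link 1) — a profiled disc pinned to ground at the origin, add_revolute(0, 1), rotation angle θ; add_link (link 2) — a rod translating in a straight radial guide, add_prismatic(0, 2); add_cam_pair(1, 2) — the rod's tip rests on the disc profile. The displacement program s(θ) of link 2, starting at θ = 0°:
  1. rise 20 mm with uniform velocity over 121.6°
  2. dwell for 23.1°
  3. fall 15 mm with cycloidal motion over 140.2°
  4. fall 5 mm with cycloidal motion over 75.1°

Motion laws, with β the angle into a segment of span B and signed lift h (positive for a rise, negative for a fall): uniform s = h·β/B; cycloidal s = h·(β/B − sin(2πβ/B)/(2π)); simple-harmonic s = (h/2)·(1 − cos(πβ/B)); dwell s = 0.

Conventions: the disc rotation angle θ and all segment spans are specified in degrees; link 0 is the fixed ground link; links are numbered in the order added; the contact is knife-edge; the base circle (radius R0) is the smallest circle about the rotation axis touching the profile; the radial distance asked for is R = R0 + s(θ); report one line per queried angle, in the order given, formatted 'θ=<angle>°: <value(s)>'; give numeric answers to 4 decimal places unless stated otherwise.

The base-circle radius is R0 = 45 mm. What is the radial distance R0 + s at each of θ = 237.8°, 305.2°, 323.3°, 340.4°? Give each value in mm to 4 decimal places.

seg 1 [0°–121.6°] uniform, h=20: full span → s += 20 → s = 20.0000
seg 2 [121.6°–144.7°] dwell: s stays 20.0000
seg 3 [144.7°–284.9°] cycloidal, h=-15: θ=237.8° here. β=93.1, B=140.2. -15·(0.6641 − sin(2π·0.6641)/(2π)) = -12.0084 → s = 7.9916
seg 3 [144.7°–284.9°] cycloidal, h=-15: full span → s += -15 → s = 5.0000
seg 4 [284.9°–360°] cycloidal, h=-5: θ=305.2° here. β=20.3, B=75.1. -5·(0.2703 − sin(2π·0.2703)/(2π)) = -0.5622 → s = 4.4378
seg 4 [284.9°–360°] cycloidal, h=-5: θ=323.3° here. β=38.4, B=75.1. -5·(0.5113 − sin(2π·0.5113)/(2π)) = -2.6131 → s = 2.3869
seg 4 [284.9°–360°] cycloidal, h=-5: θ=340.4° here. β=55.5, B=75.1. -5·(0.7390 − sin(2π·0.7390)/(2π)) = -4.4890 → s = 0.5110
θ=237.8°: R = R0 + s = 45 + 7.9916 = 52.9916
θ=305.2°: R = R0 + s = 45 + 4.4378 = 49.4378
θ=323.3°: R = R0 + s = 45 + 2.3869 = 47.3869
θ=340.4°: R = R0 + s = 45 + 0.5110 = 45.5110

θ=237.8°: 52.9916
θ=305.2°: 49.4378
θ=323.3°: 47.3869
θ=340.4°: 45.5110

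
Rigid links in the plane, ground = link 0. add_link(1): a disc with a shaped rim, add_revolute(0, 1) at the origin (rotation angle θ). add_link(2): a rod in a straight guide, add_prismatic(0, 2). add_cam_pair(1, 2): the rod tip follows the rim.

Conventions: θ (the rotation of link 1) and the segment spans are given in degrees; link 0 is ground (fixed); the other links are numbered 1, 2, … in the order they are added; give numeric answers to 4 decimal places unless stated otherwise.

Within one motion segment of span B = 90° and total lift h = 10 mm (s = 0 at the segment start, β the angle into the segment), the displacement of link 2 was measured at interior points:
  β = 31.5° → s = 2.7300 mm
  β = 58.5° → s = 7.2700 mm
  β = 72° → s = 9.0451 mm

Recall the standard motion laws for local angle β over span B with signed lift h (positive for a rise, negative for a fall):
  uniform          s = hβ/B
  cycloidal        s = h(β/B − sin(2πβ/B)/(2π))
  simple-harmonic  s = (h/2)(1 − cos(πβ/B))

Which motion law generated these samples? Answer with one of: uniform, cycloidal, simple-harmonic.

candidates at β/B = r: uniform s = h·r (linear in β); cycloidal s = h·(r − sin(2πr)/(2π)); simple-harmonic s = (h/2)(1 − cos(πr))
β=31.5°: printed 2.7300 | uniform 3.5000, cycloidal 2.2124, simple-harmonic 2.7300
β=58.5°: printed 7.2700 | uniform 6.5000, cycloidal 7.7876, simple-harmonic 7.2700
β=72°: printed 9.0451 | uniform 8.0000, cycloidal 9.5137, simple-harmonic 9.0451
only one law matches every sample → simple-harmonic

simple-harmonic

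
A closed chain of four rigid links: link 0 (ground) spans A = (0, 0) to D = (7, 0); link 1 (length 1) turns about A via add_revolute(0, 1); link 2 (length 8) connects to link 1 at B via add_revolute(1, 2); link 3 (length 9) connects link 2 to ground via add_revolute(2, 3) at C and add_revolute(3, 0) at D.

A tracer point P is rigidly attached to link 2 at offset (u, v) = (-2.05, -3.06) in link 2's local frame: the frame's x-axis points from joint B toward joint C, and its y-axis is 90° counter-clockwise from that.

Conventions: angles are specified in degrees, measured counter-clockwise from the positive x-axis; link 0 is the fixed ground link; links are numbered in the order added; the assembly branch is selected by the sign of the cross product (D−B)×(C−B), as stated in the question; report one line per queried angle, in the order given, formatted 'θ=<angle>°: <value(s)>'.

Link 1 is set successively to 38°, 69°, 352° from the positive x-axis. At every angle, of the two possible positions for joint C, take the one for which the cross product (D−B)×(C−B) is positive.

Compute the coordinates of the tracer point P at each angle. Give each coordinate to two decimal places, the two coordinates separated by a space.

A=(0,0), D=(7.00,0)
θ=38°: B = A + 1.00·(cos38°, sin38°) = (0.7880, 0.6157)
θ=38°: |BD| = 6.2424
θ=38°: circle(B,8.00) ∩ circle(D,9.00): a=1.7596, h=7.8041
θ=38°:   candidates: C₊=(3.3087,8.2082) cross=48.716; C₋=(1.7693,-7.3239) cross=-48.716
θ=38°:   branch + wants cross > 0 → take C=(3.3087,8.2082) (cross=48.716)
θ=38°: ex = (C−B)/|BC| = (0.3151,0.9491); ey = (-0.9491,0.3151)
θ=38°: P = B + -2.05·ex + -3.06·ey = (3.0462,-2.2941)
θ=69°: B = A + 1.00·(cos69°, sin69°) = (0.3584, 0.9336)
θ=69°: |BD| = 6.7069
θ=69°: circle(B,8.00) ∩ circle(D,9.00): a=2.0861, h=7.7232
θ=69°:   candidates: C₊=(3.4992,8.2912) cross=51.799; C₋=(1.3491,-7.0048) cross=-51.799
θ=69°:   branch + wants cross > 0 → take C=(3.4992,8.2912) (cross=51.799)
θ=69°: ex = (C−B)/|BC| = (0.3926,0.9197); ey = (-0.9197,0.3926)
θ=69°: P = B + -2.05·ex + -3.06·ey = (2.3678,-2.1532)
θ=352°: B = A + 1.00·(cos352°, sin352°) = (0.9903, -0.1392)
θ=352°: |BD| = 6.0113
θ=352°: circle(B,8.00) ∩ circle(D,9.00): a=1.5917, h=7.8401
θ=352°:   candidates: C₊=(2.4000,7.7356) cross=47.129; C₋=(2.7630,-7.9403) cross=-47.129
θ=352°:   branch + wants cross > 0 → take C=(2.4000,7.7356) (cross=47.129)
θ=352°: ex = (C−B)/|BC| = (0.1762,0.9844); ey = (-0.9844,0.1762)
θ=352°: P = B + -2.05·ex + -3.06·ey = (3.6411,-2.6963)

θ=38°: 3.05 -2.29
θ=69°: 2.37 -2.15
θ=352°: 3.64 -2.70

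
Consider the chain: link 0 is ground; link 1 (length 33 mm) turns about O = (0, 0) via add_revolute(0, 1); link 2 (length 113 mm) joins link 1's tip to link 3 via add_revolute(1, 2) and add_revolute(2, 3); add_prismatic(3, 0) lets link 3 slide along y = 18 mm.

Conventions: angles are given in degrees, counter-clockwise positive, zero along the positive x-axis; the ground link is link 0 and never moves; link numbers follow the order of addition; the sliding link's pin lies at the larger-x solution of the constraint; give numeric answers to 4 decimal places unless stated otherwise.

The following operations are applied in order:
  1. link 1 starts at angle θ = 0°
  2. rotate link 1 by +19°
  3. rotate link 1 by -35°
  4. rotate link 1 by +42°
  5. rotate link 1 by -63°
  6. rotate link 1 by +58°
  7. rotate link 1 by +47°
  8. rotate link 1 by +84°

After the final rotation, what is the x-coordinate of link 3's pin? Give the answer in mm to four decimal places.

geometry: r = 33 mm, L = 113 mm, e = 18 mm; θ starts at 0°
rotate link 1 by +19°: θ ← 0° +19° = 19°
rotate link 1 by -35°: θ ← 19° -35° = -16°
rotate link 1 by +42°: θ ← -16° +42° = 26°
rotate link 1 by -63°: θ ← 26° -63° = -37°
rotate link 1 by +58°: θ ← -37° +58° = 21°
rotate link 1 by +47°: θ ← 21° +47° = 68°
rotate link 1 by +84°: θ ← 68° +84° = 152°
crank pin P = (r cos θ, r sin θ) = (-29.137271, 15.492562)
h = r sin θ − e = 15.492562 − 18 = -2.507438
x = r cos θ + √(L² − h²) = -29.137271 + 112.972177 = 83.834906

83.8349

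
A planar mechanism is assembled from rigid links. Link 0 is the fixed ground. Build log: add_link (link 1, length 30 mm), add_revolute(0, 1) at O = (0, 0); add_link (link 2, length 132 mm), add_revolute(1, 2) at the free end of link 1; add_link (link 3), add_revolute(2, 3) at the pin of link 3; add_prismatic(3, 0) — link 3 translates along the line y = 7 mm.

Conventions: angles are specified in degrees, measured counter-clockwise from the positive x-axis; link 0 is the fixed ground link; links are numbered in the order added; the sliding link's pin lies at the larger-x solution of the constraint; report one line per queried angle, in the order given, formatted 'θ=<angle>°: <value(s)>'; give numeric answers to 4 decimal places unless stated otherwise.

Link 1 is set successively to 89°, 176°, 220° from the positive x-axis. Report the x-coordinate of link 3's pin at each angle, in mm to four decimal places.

geometry: r = 30 mm, L = 132 mm, e = 7 mm
θ=89°: crank pin P = (r cos θ, r sin θ) = (0.523572, 29.995431)
θ=89°: h = r sin θ − e = 29.995431 − 7 = 22.995431
θ=89°: x = r cos θ + √(L² − h²) = 0.523572 + 129.981576 = 130.505148
θ=176°: crank pin P = (r cos θ, r sin θ) = (-29.926922, 2.092694)
θ=176°: h = r sin θ − e = 2.092694 − 7 = -4.907306
θ=176°: x = r cos θ + √(L² − h²) = -29.926922 + 131.908750 = 101.981829
θ=220°: crank pin P = (r cos θ, r sin θ) = (-22.981333, -19.283628)
θ=220°: h = r sin θ − e = -19.283628 − 7 = -26.283628
θ=220°: x = r cos θ + √(L² − h²) = -22.981333 + 129.356758 = 106.375425

θ=89°: 130.5051
θ=176°: 101.9818
θ=220°: 106.3754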